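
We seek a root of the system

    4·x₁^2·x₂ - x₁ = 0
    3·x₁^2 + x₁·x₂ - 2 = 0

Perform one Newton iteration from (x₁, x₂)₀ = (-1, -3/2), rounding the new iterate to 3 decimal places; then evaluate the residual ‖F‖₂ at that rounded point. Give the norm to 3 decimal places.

1.422

At (-1, -3/2): F = (-5.000, 2.500).
Jacobian J = [[8·x₁·x₂ - 1, 4·x₁^2], [6·x₁ + x₂, x₁]].
At the point, J = [[11.000, 4.000], [-7.500, -1.000]] (det J = 19.000).
Solving J·Δ = −F gives Δ = (0.263, 0.526).
Then the next iterate is (x₁, x₂)₁ = (-0.737, -0.974).
Re-evaluating at (-0.737, -0.974): F = (-1.37919, 0.34735), so ‖F‖₂ = 1.422.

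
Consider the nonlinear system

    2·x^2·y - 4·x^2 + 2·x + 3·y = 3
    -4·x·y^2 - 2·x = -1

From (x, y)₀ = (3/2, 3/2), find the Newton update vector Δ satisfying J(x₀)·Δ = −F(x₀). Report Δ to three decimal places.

(-0.754, -0.400)

At (3/2, 3/2): F = (2.250, -15.500).
Jacobian J = [[4·x·y - 8·x + 2, 2·x^2 + 3], [-4·y^2 - 2, -8·x·y]].
At the point, J = [[-1.000, 7.500], [-11.000, -18.000]] (det J = 100.500).
Solving J·Δ = −F gives Δ = (-0.754, -0.400).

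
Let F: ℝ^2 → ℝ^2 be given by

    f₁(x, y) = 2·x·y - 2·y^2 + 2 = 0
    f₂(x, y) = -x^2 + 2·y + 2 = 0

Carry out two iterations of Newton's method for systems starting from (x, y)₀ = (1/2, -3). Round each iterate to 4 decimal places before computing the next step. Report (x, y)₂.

(-8.1750, -4.3500)

At (1/2, -3): F = (-19.0000, -4.2500).
Jacobian J = [[2·y, 2·x - 4·y], [-2·x, 2]].
At the point, J = [[-6.0000, 13.0000], [-1.0000, 2.0000]] (det J = 1.0000).
Solving J·Δ = −F gives Δ = (-17.2500, -6.5000).
Then the next iterate is (x, y)₁ = (-16.7500, -9.5000).
Round to (-16.7500, -9.5000) and repeat: F = (139.7500, -297.5625), J = [[-19.0000, 4.5000], [33.5000, 2.0000]].
Δ = (8.5750, 5.1500), so (x, y)₂ = (-8.1750, -4.3500).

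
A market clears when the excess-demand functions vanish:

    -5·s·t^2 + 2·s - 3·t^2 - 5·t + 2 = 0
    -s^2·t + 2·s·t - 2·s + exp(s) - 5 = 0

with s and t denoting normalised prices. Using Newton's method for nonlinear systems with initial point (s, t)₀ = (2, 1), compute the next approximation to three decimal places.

(2.475, 0.567)

At (2, 1): F = (-12.000, -1.61094).
Jacobian J = [[-5·t^2 + 2, -10·s·t - 6·t - 5], [-2·s·t + 2·t + exp(s) - 2, -s^2 + 2·s]].
At the point, J = [[-3.000, -31.000], [3.38906, 0.000]] (det J = 105.06074).
Solving J·Δ = −F gives Δ = (0.475, -0.433).
Then the next iterate is (s, t)₁ = (2.475, 0.567).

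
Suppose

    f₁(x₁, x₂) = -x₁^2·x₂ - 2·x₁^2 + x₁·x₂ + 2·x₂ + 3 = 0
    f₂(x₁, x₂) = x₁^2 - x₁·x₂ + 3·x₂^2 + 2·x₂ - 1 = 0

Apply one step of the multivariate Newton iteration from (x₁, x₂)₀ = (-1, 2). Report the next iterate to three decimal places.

(-1.100, 0.773)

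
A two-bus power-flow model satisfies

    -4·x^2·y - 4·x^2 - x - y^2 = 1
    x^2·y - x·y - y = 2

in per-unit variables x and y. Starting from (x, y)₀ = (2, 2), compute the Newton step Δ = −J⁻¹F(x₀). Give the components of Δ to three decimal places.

At (2, 2): F = (-55.000, 0.000).
Jacobian J = [[-8·x·y - 8·x - 1, -4·x^2 - 2·y], [2·x·y - y, x^2 - x - 1]].
At the point, J = [[-49.000, -20.000], [6.000, 1.000]] (det J = 71.000).
Solving J·Δ = −F gives Δ = (0.775, -4.648).

(0.775, -4.648)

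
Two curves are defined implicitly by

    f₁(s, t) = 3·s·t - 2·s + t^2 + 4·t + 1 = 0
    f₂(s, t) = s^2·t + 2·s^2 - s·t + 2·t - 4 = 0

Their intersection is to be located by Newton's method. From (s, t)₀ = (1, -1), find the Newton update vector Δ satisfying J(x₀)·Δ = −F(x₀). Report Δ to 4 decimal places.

(0.2400, 1.6400)

At (1, -1): F = (-7.0000, -4.0000).
Jacobian J = [[3·t - 2, 3·s + 2·t + 4], [2·s·t + 4·s - t, s^2 - s + 2]].
At the point, J = [[-5.0000, 5.0000], [3.0000, 2.0000]] (det J = -25.0000).
Solving J·Δ = −F gives Δ = (0.2400, 1.6400).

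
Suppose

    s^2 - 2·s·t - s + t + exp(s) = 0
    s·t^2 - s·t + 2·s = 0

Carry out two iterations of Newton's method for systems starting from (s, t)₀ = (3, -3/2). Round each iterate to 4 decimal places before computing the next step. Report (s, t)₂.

At (3, -3/2): F = (33.585537, 17.2500).
Jacobian J = [[2·s - 2·t + exp(s) - 1, -2·s + 1], [t^2 - t + 2, 2·s·t - s]].
At the point, J = [[28.085537, -5.0000], [5.7500, -12.0000]] (det J = -308.276443).
Solving J·Δ = −F gives Δ = (-1.0276, 0.9451).
Then the next iterate is (s, t)₁ = (1.9724, -0.5549).
Round to (1.9724, -0.5549) and repeat: F = (10.739938, 5.646614), J = [[11.242507, -2.9448], [2.862814, -4.161370]].
Δ = (-0.7317, 0.8535), so (s, t)₂ = (1.2407, 0.2986).

(1.2407, 0.2986)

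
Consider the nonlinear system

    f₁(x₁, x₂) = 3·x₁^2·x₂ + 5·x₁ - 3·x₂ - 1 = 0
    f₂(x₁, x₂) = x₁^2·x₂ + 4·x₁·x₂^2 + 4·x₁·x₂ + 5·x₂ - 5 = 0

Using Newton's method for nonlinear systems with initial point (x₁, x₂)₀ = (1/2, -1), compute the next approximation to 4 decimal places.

(3.0588, 2.9412)

At (1/2, -1): F = (3.7500, -10.2500).
Jacobian J = [[6·x₁·x₂ + 5, 3·x₁^2 - 3], [2·x₁·x₂ + 4·x₂^2 + 4·x₂, x₁^2 + 8·x₁·x₂ + 4·x₁ + 5]].
At the point, J = [[2.0000, -2.2500], [-1.0000, 3.2500]] (det J = 4.2500).
Solving J·Δ = −F gives Δ = (2.5588, 3.9412).
Then the next iterate is (x₁, x₂)₁ = (3.0588, 2.9412).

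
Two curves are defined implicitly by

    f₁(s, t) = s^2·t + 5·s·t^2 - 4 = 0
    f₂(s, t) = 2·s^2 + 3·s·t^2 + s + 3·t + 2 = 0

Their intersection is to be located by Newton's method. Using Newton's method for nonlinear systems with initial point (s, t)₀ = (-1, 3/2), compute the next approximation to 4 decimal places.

At (-1, 3/2): F = (-13.7500, 0.7500).
Jacobian J = [[2·s·t + 5·t^2, s^2 + 10·s·t], [4·s + 3·t^2 + 1, 6·s·t + 3]].
At the point, J = [[8.2500, -14.0000], [3.7500, -6.0000]] (det J = 3.0000).
Solving J·Δ = −F gives Δ = (-31.0000, -19.2500).
Then the next iterate is (s, t)₁ = (-32.0000, -17.7500).

(-32.0000, -17.7500)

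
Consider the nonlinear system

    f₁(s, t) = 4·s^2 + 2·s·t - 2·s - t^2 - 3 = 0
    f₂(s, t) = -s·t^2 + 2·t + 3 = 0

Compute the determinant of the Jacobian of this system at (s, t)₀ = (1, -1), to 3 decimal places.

20.000

J = [[8·s + 2·t - 2, 2·s - 2·t], [-t^2, -2·s·t + 2]].
At the point, J = [[4.000, 4.000], [-1.000, 4.000]].
det J = 20.000.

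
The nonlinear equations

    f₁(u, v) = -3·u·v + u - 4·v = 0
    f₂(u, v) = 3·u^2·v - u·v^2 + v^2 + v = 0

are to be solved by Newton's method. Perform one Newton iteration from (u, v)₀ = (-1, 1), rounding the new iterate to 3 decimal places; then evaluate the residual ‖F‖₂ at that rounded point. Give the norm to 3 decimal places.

1.723

At (-1, 1): F = (-2.000, 6.000).
Jacobian J = [[-3·v + 1, -3·u - 4], [6·u·v - v^2, 3·u^2 - 2·u·v + 2·v + 1]].
At the point, J = [[-2.000, -1.000], [-7.000, 8.000]] (det J = -23.000).
Solving J·Δ = −F gives Δ = (-0.435, -1.130).
Then the next iterate is (u, v)₁ = (-1.435, -0.130).
Re-evaluating at (-1.435, -0.130): F = (-1.47465, -0.89195), so ‖F‖₂ = 1.723.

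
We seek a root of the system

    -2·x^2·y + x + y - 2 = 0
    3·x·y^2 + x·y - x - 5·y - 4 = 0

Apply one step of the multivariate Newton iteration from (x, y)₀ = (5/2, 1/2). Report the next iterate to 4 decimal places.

At (5/2, 1/2): F = (-5.2500, -5.8750).
Jacobian J = [[-4·x·y + 1, -2·x^2 + 1], [3·y^2 + y - 1, 6·x·y + x - 5]].
At the point, J = [[-4.0000, -11.5000], [0.2500, 5.0000]] (det J = -17.1250).
Solving J·Δ = −F gives Δ = (-5.4781, 1.4489).
Then the next iterate is (x, y)₁ = (-2.9781, 1.9489).

(-2.9781, 1.9489)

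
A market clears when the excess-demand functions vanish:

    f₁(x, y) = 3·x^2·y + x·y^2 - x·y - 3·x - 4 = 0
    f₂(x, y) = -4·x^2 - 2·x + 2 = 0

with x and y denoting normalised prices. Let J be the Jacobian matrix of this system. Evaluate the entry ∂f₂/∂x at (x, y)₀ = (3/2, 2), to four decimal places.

∂f₂/∂x = -8·x - 2.
At (3/2, 2) this is -14.0000.

-14.0000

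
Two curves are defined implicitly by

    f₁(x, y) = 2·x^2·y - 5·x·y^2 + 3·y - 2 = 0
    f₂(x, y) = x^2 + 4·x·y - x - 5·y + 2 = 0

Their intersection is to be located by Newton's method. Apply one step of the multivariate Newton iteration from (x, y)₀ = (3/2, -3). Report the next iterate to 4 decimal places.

(1.6707, -1.0427)

At (3/2, -3): F = (-92.0000, -0.2500).
Jacobian J = [[4·x·y - 5·y^2, 2·x^2 - 10·x·y + 3], [2·x + 4·y - 1, 4·x - 5]].
At the point, J = [[-63.0000, 52.5000], [-10.0000, 1.0000]] (det J = 462.0000).
Solving J·Δ = −F gives Δ = (0.1707, 1.9573).
Then the next iterate is (x, y)₁ = (1.6707, -1.0427).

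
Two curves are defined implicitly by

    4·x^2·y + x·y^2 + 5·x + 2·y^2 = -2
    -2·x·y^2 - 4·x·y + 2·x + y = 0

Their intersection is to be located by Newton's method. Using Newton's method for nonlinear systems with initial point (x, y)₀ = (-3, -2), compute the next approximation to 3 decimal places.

At (-3, -2): F = (-89.000, -8.000).
Jacobian J = [[8·x·y + y^2 + 5, 4·x^2 + 2·x·y + 4·y], [-2·y^2 - 4·y + 2, -4·x·y - 4·x + 1]].
At the point, J = [[57.000, 40.000], [2.000, -11.000]] (det J = -707.000).
Solving J·Δ = −F gives Δ = (1.837, -0.393).
Then the next iterate is (x, y)₁ = (-1.163, -2.393).

(-1.163, -2.393)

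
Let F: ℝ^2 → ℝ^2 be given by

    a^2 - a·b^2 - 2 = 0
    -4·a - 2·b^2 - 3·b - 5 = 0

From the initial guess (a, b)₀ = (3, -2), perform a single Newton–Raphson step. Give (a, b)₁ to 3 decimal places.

(-0.500, -1.000)

At (3, -2): F = (-5.000, -19.000).
Jacobian J = [[2·a - b^2, -2·a·b], [-4, -4·b - 3]].
At the point, J = [[2.000, 12.000], [-4.000, 5.000]] (det J = 58.000).
Solving J·Δ = −F gives Δ = (-3.500, 1.000).
Then the next iterate is (a, b)₁ = (-0.500, -1.000).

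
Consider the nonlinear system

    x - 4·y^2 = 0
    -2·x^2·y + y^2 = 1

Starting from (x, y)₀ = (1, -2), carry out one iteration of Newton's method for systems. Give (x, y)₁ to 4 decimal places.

(0.8358, -1.0522)

At (1, -2): F = (-15.0000, 7.0000).
Jacobian J = [[1, -8·y], [-4·x·y, -2·x^2 + 2·y]].
At the point, J = [[1.0000, 16.0000], [8.0000, -6.0000]] (det J = -134.0000).
Solving J·Δ = −F gives Δ = (-0.1642, 0.9478).
Then the next iterate is (x, y)₁ = (0.8358, -1.0522).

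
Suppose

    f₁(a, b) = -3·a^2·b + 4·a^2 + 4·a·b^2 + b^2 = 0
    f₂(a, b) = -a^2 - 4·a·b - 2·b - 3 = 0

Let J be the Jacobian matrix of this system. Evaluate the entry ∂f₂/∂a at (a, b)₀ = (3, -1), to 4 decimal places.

-2.0000

∂f₂/∂a = -2·a - 4·b.
At (3, -1) this is -2.0000.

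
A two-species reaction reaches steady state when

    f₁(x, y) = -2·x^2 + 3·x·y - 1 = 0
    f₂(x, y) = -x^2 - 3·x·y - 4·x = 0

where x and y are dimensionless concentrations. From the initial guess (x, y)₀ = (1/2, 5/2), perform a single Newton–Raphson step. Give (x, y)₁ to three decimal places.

At (1/2, 5/2): F = (2.250, -6.000).
Jacobian J = [[-4·x + 3·y, 3·x], [-2·x - 3·y - 4, -3·x]].
At the point, J = [[5.500, 1.500], [-12.500, -1.500]] (det J = 10.500).
Solving J·Δ = −F gives Δ = (-0.536, 0.464).
Then the next iterate is (x, y)₁ = (-0.036, 2.964).

(-0.036, 2.964)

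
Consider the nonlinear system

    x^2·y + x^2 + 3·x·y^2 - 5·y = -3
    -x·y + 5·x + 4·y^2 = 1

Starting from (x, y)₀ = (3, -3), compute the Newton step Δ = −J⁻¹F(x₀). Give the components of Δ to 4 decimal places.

(152.6000, 47.4000)

At (3, -3): F = (81.0000, 59.0000).
Jacobian J = [[2·x·y + 2·x + 3·y^2, x^2 + 6·x·y - 5], [-y + 5, -x + 8·y]].
At the point, J = [[15.0000, -50.0000], [8.0000, -27.0000]] (det J = -5.0000).
Solving J·Δ = −F gives Δ = (152.6000, 47.4000).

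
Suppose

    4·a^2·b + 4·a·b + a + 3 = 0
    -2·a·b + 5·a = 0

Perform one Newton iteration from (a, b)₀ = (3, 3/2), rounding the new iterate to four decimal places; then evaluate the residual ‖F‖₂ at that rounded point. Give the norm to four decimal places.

At (3, 3/2): F = (78.0000, 6.0000).
Jacobian J = [[8·a·b + 4·b + 1, 4·a^2 + 4·a], [-2·b + 5, -2·a]].
At the point, J = [[43.0000, 48.0000], [2.0000, -6.0000]] (det J = -354.0000).
Solving J·Δ = −F gives Δ = (-2.1356, 0.2881).
Then the next iterate is (a, b)₁ = (0.8644, 1.7881).
Re-evaluating at (0.8644, 1.7881): F = (15.391117, 1.230733), so ‖F‖₂ = 15.4402.

15.4402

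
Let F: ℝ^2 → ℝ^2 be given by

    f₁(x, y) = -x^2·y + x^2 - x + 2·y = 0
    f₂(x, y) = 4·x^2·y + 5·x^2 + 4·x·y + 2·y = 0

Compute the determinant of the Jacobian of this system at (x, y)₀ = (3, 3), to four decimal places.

J = [[-2·x·y + 2·x - 1, -x^2 + 2], [8·x·y + 10·x + 4·y, 4·x^2 + 4·x + 2]].
At the point, J = [[-13.0000, -7.0000], [114.0000, 50.0000]].
det J = 148.0000.

148.0000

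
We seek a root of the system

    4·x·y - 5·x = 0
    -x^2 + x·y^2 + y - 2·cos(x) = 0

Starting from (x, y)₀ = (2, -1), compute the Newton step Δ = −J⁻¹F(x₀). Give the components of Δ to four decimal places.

(-1.9572, 0.0482)

At (2, -1): F = (-18.0000, -2.167706).
Jacobian J = [[4·y - 5, 4·x], [-2·x + y^2 + 2·sin(x), 2·x·y + 1]].
At the point, J = [[-9.0000, 8.0000], [-1.181405, -3.0000]] (det J = 36.451241).
Solving J·Δ = −F gives Δ = (-1.9572, 0.0482).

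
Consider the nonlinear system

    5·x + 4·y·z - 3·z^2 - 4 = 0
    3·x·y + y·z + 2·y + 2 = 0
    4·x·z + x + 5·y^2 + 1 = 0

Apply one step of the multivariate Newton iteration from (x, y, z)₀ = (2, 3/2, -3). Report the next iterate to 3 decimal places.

At (2, 3/2, -3): F = (-39.000, 9.500, -9.750).
Jacobian J = [[5, 4·z, 4·y - 6·z], [3·y, 3·x + z + 2, y], [4·z + 1, 10·y, 4·x]].
At the point, J = [[5.000, -12.000, 24.000], [4.500, 5.000, 1.500], [-11.000, 15.000, 8.000]] (det J = 3657.500).
Solving J·Δ = −F gives Δ = (-1.366, -1.082, 1.369).
Then the next iterate is (x, y, z)₁ = (0.634, 0.418, -1.631).

(0.634, 0.418, -1.631)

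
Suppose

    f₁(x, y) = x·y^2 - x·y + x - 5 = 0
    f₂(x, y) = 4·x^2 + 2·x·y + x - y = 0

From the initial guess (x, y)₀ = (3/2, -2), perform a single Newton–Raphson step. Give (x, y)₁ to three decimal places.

(0.767, -1.951)

At (3/2, -2): F = (5.500, 6.500).
Jacobian J = [[y^2 - y + 1, 2·x·y - x], [8·x + 2·y + 1, 2·x - 1]].
At the point, J = [[7.000, -7.500], [9.000, 2.000]] (det J = 81.500).
Solving J·Δ = −F gives Δ = (-0.733, 0.049).
Then the next iterate is (x, y)₁ = (0.767, -1.951).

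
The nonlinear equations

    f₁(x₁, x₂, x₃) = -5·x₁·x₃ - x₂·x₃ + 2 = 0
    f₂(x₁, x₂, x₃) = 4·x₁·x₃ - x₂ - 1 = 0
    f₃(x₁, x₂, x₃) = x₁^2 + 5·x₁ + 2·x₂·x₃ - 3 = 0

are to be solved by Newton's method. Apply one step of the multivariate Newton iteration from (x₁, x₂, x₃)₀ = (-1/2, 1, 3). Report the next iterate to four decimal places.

At (-1/2, 1, 3): F = (6.5000, -8.0000, 0.7500).
Jacobian J = [[-5·x₃, -x₃, -5·x₁ - x₂], [4·x₃, -1, 4·x₁], [2·x₁ + 5, 2·x₃, 2·x₂]].
At the point, J = [[-15.0000, -3.0000, 1.5000], [12.0000, -1.0000, -2.0000], [4.0000, 6.0000, 2.0000]] (det J = 60.0000).
Solving J·Δ = −F gives Δ = (0.8229, -1.1833, 1.5292).
Then the next iterate is (x₁, x₂, x₃)₁ = (0.3229, -0.1833, 4.5292).

(0.3229, -0.1833, 4.5292)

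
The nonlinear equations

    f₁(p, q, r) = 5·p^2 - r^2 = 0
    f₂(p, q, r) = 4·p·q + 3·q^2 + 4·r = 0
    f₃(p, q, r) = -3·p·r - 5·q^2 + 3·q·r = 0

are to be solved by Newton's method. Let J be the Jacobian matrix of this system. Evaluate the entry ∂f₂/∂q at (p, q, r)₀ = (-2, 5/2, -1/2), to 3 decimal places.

∂f₂/∂q = 4·p + 6·q.
At (-2, 5/2, -1/2) this is 7.000.

7.000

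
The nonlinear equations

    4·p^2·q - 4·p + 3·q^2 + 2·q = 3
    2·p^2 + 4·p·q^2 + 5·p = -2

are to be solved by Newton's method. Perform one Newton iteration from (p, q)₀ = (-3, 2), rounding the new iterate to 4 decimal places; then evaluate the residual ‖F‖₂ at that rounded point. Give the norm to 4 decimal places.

31.7911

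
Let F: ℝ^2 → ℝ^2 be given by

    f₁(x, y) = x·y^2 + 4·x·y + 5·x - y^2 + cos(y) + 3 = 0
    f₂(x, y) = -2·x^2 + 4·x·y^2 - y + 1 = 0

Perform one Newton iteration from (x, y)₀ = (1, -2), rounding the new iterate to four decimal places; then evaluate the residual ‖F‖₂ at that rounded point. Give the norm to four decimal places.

2.6386

At (1, -2): F = (-0.416147, 17.0000).
Jacobian J = [[y^2 + 4·y + 5, 2·x·y + 4·x - 2·y - sin(y)], [-4·x + 4·y^2, 8·x·y - 1]].
At the point, J = [[1.0000, 4.909297], [12.0000, -17.0000]] (det J = -75.911569).
Solving J·Δ = −F gives Δ = (-1.0062, 0.2897).
Then the next iterate is (x, y)₁ = (-0.0062, -1.7103).
Re-evaluating at (-0.0062, -1.7103): F = (-0.070898, 2.637680), so ‖F‖₂ = 2.6386.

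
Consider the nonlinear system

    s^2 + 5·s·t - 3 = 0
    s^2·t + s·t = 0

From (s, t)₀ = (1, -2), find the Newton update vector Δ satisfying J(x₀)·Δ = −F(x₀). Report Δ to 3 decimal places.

At (1, -2): F = (-12.000, -4.000).
Jacobian J = [[2·s + 5·t, 5·s], [2·s·t + t, s^2 + s]].
At the point, J = [[-8.000, 5.000], [-6.000, 2.000]] (det J = 14.000).
Solving J·Δ = −F gives Δ = (0.286, 2.857).

(0.286, 2.857)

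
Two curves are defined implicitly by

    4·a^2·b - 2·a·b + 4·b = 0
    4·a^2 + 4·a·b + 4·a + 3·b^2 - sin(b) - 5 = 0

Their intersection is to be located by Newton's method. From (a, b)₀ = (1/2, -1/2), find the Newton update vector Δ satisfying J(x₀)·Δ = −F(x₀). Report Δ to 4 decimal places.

(0.4899, 0.6225)

At (1/2, -1/2): F = (-2.0000, -1.770574).
Jacobian J = [[8·a·b - 2·b, 4·a^2 - 2·a + 4], [8·a + 4·b + 4, 4·a + 6·b - cos(b)]].
At the point, J = [[-1.0000, 4.0000], [6.0000, -1.877583]] (det J = -22.122417).
Solving J·Δ = −F gives Δ = (0.4899, 0.6225).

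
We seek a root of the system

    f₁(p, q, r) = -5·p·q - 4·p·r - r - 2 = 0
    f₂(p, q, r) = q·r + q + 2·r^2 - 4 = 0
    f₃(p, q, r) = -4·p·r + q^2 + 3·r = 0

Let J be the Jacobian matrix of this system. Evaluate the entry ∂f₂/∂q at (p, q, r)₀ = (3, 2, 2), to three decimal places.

∂f₂/∂q = r + 1.
At (3, 2, 2) this is 3.000.

3.000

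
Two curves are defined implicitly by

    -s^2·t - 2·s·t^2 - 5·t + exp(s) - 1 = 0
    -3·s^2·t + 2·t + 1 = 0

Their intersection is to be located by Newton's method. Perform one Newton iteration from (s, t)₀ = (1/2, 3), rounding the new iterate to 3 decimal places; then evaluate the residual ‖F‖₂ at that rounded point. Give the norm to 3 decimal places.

2.698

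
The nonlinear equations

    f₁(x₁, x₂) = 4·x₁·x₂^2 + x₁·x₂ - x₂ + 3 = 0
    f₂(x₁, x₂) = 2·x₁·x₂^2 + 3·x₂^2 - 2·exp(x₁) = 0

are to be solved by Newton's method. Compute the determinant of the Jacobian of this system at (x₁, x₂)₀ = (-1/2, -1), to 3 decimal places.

-13.967

J = [[4·x₂^2 + x₂, 8·x₁·x₂ + x₁ - 1], [2·x₂^2 - 2·exp(x₁), 4·x₁·x₂ + 6·x₂]].
At the point, J = [[3.000, 2.500], [0.78694, -4.000]].
det J = -13.967.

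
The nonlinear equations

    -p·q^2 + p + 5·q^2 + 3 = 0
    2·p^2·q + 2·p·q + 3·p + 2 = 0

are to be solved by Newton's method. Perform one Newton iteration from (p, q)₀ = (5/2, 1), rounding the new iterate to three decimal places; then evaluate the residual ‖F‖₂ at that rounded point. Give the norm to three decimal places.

At (5/2, 1): F = (8.000, 27.000).
Jacobian J = [[-q^2 + 1, -2·p·q + 10·q], [4·p·q + 2·q + 3, 2·p^2 + 2·p]].
At the point, J = [[0.000, 5.000], [15.000, 17.500]] (det J = -75.000).
Solving J·Δ = −F gives Δ = (0.067, -1.600).
Then the next iterate is (p, q)₁ = (2.567, -0.600).
Re-evaluating at (2.567, -0.600): F = (6.44288, -1.28679), so ‖F‖₂ = 6.570.

6.570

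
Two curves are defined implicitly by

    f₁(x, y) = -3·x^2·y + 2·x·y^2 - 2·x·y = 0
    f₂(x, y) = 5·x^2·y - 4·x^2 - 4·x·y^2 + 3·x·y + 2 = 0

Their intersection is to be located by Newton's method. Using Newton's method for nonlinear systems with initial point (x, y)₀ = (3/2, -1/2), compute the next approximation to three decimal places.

At (3/2, -1/2): F = (5.625, -16.375).
Jacobian J = [[-6·x·y + 2·y^2 - 2·y, -3·x^2 + 4·x·y - 2·x], [10·x·y - 8·x - 4·y^2 + 3·y, 5·x^2 - 8·x·y + 3·x]].
At the point, J = [[6.000, -12.750], [-22.000, 21.750]] (det J = -150.000).
Solving J·Δ = −F gives Δ = (-0.576, 0.170).
Then the next iterate is (x, y)₁ = (0.924, -0.330).

(0.924, -0.330)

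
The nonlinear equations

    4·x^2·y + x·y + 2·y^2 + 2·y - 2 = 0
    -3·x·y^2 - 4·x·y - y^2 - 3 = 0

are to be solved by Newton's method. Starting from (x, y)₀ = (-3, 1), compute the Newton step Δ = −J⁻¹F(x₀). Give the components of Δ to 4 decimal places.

At (-3, 1): F = (35.0000, 17.0000).
Jacobian J = [[8·x·y + y, 4·x^2 + x + 4·y + 2], [-3·y^2 - 4·y, -6·x·y - 4·x - 2·y]].
At the point, J = [[-23.0000, 39.0000], [-7.0000, 28.0000]] (det J = -371.0000).
Solving J·Δ = −F gives Δ = (0.8544, -0.3935).

(0.8544, -0.3935)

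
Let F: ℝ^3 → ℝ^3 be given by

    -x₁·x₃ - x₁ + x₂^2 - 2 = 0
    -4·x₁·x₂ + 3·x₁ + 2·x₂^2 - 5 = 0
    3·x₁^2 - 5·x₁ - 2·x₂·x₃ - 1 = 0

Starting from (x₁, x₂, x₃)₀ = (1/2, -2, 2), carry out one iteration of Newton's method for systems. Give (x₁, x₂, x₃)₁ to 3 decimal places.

(0.175, -1.508, 1.017)

At (1/2, -2, 2): F = (0.500, 8.500, 5.250).
Jacobian J = [[-x₃ - 1, 2·x₂, -x₁], [-4·x₂ + 3, -4·x₁ + 4·x₂, 0], [6·x₁ - 5, -2·x₃, -2·x₂]].
At the point, J = [[-3.000, -4.000, -0.500], [11.000, -10.000, 0.000], [-2.000, -4.000, 4.000]] (det J = 328.000).
Solving J·Δ = −F gives Δ = (-0.325, 0.492, -0.983).
Then the next iterate is (x₁, x₂, x₃)₁ = (0.175, -1.508, 1.017).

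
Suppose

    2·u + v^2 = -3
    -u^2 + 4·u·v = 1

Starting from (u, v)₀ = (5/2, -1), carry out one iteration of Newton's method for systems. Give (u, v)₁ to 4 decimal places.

(-25.2500, -24.2500)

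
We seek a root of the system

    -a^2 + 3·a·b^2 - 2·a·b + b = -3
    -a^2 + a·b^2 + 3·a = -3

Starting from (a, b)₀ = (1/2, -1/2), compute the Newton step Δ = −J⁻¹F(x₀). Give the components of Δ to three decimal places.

At (1/2, -1/2): F = (3.125, 4.375).
Jacobian J = [[-2·a + 3·b^2 - 2·b, 6·a·b - 2·a + 1], [-2·a + b^2 + 3, 2·a·b]].
At the point, J = [[0.750, -1.500], [2.250, -0.500]] (det J = 3.000).
Solving J·Δ = −F gives Δ = (-1.667, 1.250).

(-1.667, 1.250)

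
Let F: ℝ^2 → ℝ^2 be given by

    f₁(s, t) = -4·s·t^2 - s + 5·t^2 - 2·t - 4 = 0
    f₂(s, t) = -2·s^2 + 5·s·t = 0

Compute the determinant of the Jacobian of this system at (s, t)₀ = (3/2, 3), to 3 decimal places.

-205.500

J = [[-4·t^2 - 1, -8·s·t + 10·t - 2], [-4·s + 5·t, 5·s]].
At the point, J = [[-37.000, -8.000], [9.000, 7.500]].
det J = -205.500.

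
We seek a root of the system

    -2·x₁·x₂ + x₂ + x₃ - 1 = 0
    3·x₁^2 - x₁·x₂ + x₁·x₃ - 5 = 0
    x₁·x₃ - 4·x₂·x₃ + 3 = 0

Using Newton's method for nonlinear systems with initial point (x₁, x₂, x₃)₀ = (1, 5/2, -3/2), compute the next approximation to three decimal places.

(1.143, -9.214, -7.500)

At (1, 5/2, -3/2): F = (-5.000, -6.000, 16.500).
Jacobian J = [[-2·x₂, -2·x₁ + 1, 1], [6·x₁ - x₂ + x₃, -x₁, x₁], [x₃, -4·x₃, x₁ - 4·x₂]].
At the point, J = [[-5.000, -1.000, 1.000], [2.000, -1.000, 1.000], [-1.500, 6.000, -9.000]] (det J = -21.000).
Solving J·Δ = −F gives Δ = (0.143, -11.714, -6.000).
Then the next iterate is (x₁, x₂, x₃)₁ = (1.143, -9.214, -7.500).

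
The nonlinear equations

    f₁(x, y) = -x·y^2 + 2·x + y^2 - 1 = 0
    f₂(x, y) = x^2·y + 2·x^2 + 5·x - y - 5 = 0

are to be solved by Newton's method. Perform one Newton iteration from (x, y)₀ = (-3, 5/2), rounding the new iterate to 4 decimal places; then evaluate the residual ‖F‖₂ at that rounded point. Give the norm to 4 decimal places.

5.5398

At (-3, 5/2): F = (18.0000, 18.0000).
Jacobian J = [[-y^2 + 2, -2·x·y + 2·y], [2·x·y + 4·x + 5, x^2 - 1]].
At the point, J = [[-4.2500, 20.0000], [-22.0000, 8.0000]] (det J = 406.0000).
Solving J·Δ = −F gives Δ = (0.5320, -0.7869).
Then the next iterate is (x, y)₁ = (-2.4680, 1.7131).
Re-evaluating at (-2.4680, 1.7131): F = (4.241580, 3.563481), so ‖F‖₂ = 5.5398.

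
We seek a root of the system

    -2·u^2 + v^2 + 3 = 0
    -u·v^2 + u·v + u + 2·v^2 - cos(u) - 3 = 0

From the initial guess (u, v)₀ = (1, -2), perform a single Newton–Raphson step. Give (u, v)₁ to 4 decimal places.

(-2.7032, 2.9532)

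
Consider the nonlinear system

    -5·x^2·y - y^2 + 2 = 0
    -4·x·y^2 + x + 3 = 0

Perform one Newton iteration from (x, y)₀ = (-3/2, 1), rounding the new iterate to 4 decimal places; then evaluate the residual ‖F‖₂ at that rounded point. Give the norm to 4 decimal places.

3.1997

At (-3/2, 1): F = (-10.2500, 7.5000).
Jacobian J = [[-10·x·y, -5·x^2 - 2·y], [-4·y^2 + 1, -8·x·y]].
At the point, J = [[15.0000, -13.2500], [-3.0000, 12.0000]] (det J = 140.2500).
Solving J·Δ = −F gives Δ = (0.1684, -0.5829).
Then the next iterate is (x, y)₁ = (-1.3316, 0.4171).
Re-evaluating at (-1.3316, 0.4171): F = (-1.871895, 2.595047), so ‖F‖₂ = 3.1997.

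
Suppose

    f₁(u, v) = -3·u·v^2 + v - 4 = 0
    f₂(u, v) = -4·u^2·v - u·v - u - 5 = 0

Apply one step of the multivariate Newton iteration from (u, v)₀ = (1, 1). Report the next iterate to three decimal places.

At (1, 1): F = (-6.000, -11.000).
Jacobian J = [[-3·v^2, -6·u·v + 1], [-8·u·v - v - 1, -4·u^2 - u]].
At the point, J = [[-3.000, -5.000], [-10.000, -5.000]] (det J = -35.000).
Solving J·Δ = −F gives Δ = (-0.714, -0.771).
Then the next iterate is (u, v)₁ = (0.286, 0.229).

(0.286, 0.229)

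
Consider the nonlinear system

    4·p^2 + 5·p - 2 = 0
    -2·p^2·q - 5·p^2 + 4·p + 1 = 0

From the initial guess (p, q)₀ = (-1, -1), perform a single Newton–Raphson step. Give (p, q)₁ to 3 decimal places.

(-2.000, -9.000)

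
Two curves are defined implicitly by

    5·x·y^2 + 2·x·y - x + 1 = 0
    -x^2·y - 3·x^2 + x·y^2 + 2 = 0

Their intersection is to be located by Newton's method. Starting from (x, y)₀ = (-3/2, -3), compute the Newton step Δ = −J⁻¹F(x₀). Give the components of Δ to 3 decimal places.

At (-3/2, -3): F = (-56.000, -11.500).
Jacobian J = [[5·y^2 + 2·y - 1, 10·x·y + 2·x], [-2·x·y - 6·x + y^2, -x^2 + 2·x·y]].
At the point, J = [[38.000, 42.000], [9.000, 6.750]] (det J = -121.500).
Solving J·Δ = −F gives Δ = (0.864, 0.551).

(0.864, 0.551)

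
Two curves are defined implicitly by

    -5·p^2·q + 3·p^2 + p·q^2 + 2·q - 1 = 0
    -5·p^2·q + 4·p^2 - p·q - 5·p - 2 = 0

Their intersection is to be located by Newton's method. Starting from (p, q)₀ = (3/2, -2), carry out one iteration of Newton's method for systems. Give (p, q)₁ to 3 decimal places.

(1.595, 0.253)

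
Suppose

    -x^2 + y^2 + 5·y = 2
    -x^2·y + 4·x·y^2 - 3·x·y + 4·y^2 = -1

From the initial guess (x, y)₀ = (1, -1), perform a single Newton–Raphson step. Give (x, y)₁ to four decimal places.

(-6.7692, -3.8462)

At (1, -1): F = (-7.0000, 13.0000).
Jacobian J = [[-2·x, 2·y + 5], [-2·x·y + 4·y^2 - 3·y, -x^2 + 8·x·y - 3·x + 8·y]].
At the point, J = [[-2.0000, 3.0000], [9.0000, -20.0000]] (det J = 13.0000).
Solving J·Δ = −F gives Δ = (-7.7692, -2.8462).
Then the next iterate is (x, y)₁ = (-6.7692, -3.8462).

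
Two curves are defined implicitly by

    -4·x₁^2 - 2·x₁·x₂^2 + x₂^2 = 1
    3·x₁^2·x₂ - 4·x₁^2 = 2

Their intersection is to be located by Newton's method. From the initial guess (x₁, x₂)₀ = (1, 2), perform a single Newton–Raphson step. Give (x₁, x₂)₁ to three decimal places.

(0.156, 3.125)

At (1, 2): F = (-9.000, 0.000).
Jacobian J = [[-8·x₁ - 2·x₂^2, -4·x₁·x₂ + 2·x₂], [6·x₁·x₂ - 8·x₁, 3·x₁^2]].
At the point, J = [[-16.000, -4.000], [4.000, 3.000]] (det J = -32.000).
Solving J·Δ = −F gives Δ = (-0.844, 1.125).
Then the next iterate is (x₁, x₂)₁ = (0.156, 3.125).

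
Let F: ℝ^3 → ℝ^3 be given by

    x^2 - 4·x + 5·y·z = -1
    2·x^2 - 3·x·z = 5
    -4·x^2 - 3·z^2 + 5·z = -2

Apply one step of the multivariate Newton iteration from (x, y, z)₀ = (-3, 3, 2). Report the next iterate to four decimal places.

At (-3, 3, 2): F = (52.0000, 31.0000, -36.0000).
Jacobian J = [[2·x - 4, 5·z, 5·y], [4·x - 3·z, 0, -3·x], [-8·x, 0, -6·z + 5]].
At the point, J = [[-10.0000, 10.0000, 15.0000], [-18.0000, 0.0000, 9.0000], [24.0000, 0.0000, -7.0000]] (det J = 900.0000).
Solving J·Δ = −F gives Δ = (1.1889, -2.4111, -1.0667).
Then the next iterate is (x, y, z)₁ = (-1.8111, 0.5889, 0.9333).

(-1.8111, 0.5889, 0.9333)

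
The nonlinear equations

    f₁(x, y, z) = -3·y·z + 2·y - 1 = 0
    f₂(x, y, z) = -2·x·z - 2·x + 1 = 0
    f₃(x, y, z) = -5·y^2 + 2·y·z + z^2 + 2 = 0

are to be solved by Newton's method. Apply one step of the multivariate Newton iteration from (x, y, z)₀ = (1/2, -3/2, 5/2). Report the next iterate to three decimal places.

(0.266, -0.889, 1.636)

At (1/2, -3/2, 5/2): F = (7.250, -2.500, -10.500).
Jacobian J = [[0, -3·z + 2, -3·y], [-2·z - 2, 0, -2·x], [0, -10·y + 2·z, 2·y + 2·z]].
At the point, J = [[0.000, -5.500, 4.500], [-7.000, 0.000, -1.000], [0.000, 20.000, 2.000]] (det J = -707.000).
Solving J·Δ = −F gives Δ = (-0.234, 0.611, -0.864).
Then the next iterate is (x, y, z)₁ = (0.266, -0.889, 1.636).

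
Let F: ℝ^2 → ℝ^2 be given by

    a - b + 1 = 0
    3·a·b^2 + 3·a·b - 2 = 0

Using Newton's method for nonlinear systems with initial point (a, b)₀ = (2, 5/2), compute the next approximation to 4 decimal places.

At (2, 5/2): F = (0.5000, 50.5000).
Jacobian J = [[1, -1], [3·b^2 + 3·b, 6·a·b + 3·a]].
At the point, J = [[1.0000, -1.0000], [26.2500, 36.0000]] (det J = 62.2500).
Solving J·Δ = −F gives Δ = (-1.1004, -0.6004).
Then the next iterate is (a, b)₁ = (0.8996, 1.8996).

(0.8996, 1.8996)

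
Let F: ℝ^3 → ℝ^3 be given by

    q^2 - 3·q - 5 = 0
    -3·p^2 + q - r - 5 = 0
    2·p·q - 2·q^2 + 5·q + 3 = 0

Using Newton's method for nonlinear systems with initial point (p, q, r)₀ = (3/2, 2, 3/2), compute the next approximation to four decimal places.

(-1.2500, 9.0000, 22.0000)

At (3/2, 2, 3/2): F = (-7.0000, -11.2500, 11.0000).
Jacobian J = [[0, 2·q - 3, 0], [-6·p, 1, -1], [2·q, 2·p - 4·q + 5, 0]].
At the point, J = [[0.0000, 1.0000, 0.0000], [-9.0000, 1.0000, -1.0000], [4.0000, 0.0000, 0.0000]] (det J = -4.0000).
Solving J·Δ = −F gives Δ = (-2.7500, 7.0000, 20.5000).
Then the next iterate is (p, q, r)₁ = (-1.2500, 9.0000, 22.0000).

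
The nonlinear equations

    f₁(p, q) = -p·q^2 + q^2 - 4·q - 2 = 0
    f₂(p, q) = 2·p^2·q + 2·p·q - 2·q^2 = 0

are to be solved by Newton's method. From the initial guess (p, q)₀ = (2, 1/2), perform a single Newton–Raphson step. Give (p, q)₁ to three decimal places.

At (2, 1/2): F = (-4.250, 5.500).
Jacobian J = [[-q^2, -2·p·q + 2·q - 4], [4·p·q + 2·q, 2·p^2 + 2·p - 4·q]].
At the point, J = [[-0.250, -5.000], [5.000, 10.000]] (det J = 22.500).
Solving J·Δ = −F gives Δ = (0.667, -0.883).
Then the next iterate is (p, q)₁ = (2.667, -0.383).

(2.667, -0.383)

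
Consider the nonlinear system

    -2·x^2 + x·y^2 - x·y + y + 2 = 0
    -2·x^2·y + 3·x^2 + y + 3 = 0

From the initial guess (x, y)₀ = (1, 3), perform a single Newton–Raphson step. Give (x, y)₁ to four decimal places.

At (1, 3): F = (9.0000, 3.0000).
Jacobian J = [[-4·x + y^2 - y, 2·x·y - x + 1], [-4·x·y + 6·x, -2·x^2 + 1]].
At the point, J = [[2.0000, 6.0000], [-6.0000, -1.0000]] (det J = 34.0000).
Solving J·Δ = −F gives Δ = (0.7941, -1.7647).
Then the next iterate is (x, y)₁ = (1.7941, 1.2353).

(1.7941, 1.2353)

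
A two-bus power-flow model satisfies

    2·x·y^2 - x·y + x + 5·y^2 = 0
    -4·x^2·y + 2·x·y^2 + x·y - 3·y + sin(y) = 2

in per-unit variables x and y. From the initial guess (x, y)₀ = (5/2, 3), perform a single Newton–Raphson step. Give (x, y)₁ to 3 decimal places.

At (5/2, 3): F = (85.000, -33.35888).
Jacobian J = [[2·y^2 - y + 1, 4·x·y - x + 10·y], [-8·x·y + 2·y^2 + y, -4·x^2 + 4·x·y + x + cos(y) - 3]].
At the point, J = [[16.000, 57.500], [-39.000, 3.51001]] (det J = 2298.66012).
Solving J·Δ = −F gives Δ = (-0.964, -1.210).
Then the next iterate is (x, y)₁ = (1.536, 1.790).

(1.536, 1.790)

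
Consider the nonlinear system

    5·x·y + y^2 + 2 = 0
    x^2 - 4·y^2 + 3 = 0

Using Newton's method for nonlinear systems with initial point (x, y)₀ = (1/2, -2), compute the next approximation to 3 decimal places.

(0.480, -1.202)

At (1/2, -2): F = (1.000, -12.750).
Jacobian J = [[5·y, 5·x + 2·y], [2·x, -8·y]].
At the point, J = [[-10.000, -1.500], [1.000, 16.000]] (det J = -158.500).
Solving J·Δ = −F gives Δ = (-0.020, 0.798).
Then the next iterate is (x, y)₁ = (0.480, -1.202).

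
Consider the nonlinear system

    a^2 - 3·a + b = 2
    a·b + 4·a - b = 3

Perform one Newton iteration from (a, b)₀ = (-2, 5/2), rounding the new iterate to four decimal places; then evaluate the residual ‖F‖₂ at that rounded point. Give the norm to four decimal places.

3.8714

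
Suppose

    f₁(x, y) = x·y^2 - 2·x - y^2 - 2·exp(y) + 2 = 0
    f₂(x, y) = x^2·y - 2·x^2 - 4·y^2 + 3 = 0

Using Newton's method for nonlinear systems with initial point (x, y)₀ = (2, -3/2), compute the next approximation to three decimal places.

At (2, -3/2): F = (-0.19626, -20.000).
Jacobian J = [[y^2 - 2, 2·x·y - 2·y - 2·exp(y)], [2·x·y - 4·x, x^2 - 8·y]].
At the point, J = [[0.250, -3.44626], [-14.000, 16.000]] (det J = -44.24764).
Solving J·Δ = −F gives Δ = (-1.629, -0.175).
Then the next iterate is (x, y)₁ = (0.371, -1.675).

(0.371, -1.675)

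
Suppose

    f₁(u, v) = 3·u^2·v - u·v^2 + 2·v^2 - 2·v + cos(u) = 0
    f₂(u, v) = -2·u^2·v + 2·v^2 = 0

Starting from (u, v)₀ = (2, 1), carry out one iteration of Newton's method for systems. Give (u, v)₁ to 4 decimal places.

(1.4534, 0.5931)

At (2, 1): F = (9.583853, -6.0000).
Jacobian J = [[6·u·v - v^2 - sin(u), 3·u^2 - 2·u·v + 4·v - 2], [-4·u·v, -2·u^2 + 4·v]].
At the point, J = [[10.090703, 10.0000], [-8.0000, -4.0000]] (det J = 39.637190).
Solving J·Δ = −F gives Δ = (-0.5466, -0.4069).
Then the next iterate is (u, v)₁ = (1.4534, 0.5931).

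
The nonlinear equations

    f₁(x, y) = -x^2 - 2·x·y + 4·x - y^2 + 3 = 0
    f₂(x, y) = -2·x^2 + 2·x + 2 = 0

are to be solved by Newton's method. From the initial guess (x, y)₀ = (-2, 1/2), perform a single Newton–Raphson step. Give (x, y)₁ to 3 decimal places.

(-1.000, 0.583)

At (-2, 1/2): F = (-7.250, -10.000).
Jacobian J = [[-2·x - 2·y + 4, -2·x - 2·y], [-4·x + 2, 0]].
At the point, J = [[7.000, 3.000], [10.000, 0.000]] (det J = -30.000).
Solving J·Δ = −F gives Δ = (1.000, 0.083).
Then the next iterate is (x, y)₁ = (-1.000, 0.583).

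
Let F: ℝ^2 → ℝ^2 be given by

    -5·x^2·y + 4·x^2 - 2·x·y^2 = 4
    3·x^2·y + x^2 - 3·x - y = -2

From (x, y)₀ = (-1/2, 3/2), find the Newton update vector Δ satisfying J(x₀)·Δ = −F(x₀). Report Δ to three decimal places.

At (-1/2, 3/2): F = (-2.625, 3.375).
Jacobian J = [[-10·x·y + 8·x - 2·y^2, -5·x^2 - 4·x·y], [6·x·y + 2·x - 3, 3·x^2 - 1]].
At the point, J = [[-1.000, 1.750], [-8.500, -0.250]] (det J = 15.125).
Solving J·Δ = −F gives Δ = (0.347, 1.698).

(0.347, 1.698)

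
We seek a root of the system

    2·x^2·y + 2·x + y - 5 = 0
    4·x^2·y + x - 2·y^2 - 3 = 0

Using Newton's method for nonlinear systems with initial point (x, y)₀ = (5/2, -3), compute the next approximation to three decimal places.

At (5/2, -3): F = (-40.500, -93.500).
Jacobian J = [[4·x·y + 2, 2·x^2 + 1], [8·x·y + 1, 4·x^2 - 4·y]].
At the point, J = [[-28.000, 13.500], [-59.000, 37.000]] (det J = -239.500).
Solving J·Δ = −F gives Δ = (-0.986, 0.954).
Then the next iterate is (x, y)₁ = (1.514, -2.046).

(1.514, -2.046)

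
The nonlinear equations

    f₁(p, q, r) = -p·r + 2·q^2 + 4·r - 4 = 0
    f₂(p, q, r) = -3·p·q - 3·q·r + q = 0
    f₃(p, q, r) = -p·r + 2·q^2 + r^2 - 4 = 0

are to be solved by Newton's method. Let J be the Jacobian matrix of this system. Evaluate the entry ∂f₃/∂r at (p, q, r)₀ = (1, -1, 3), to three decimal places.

5.000

∂f₃/∂r = -p + 2·r.
At (1, -1, 3) this is 5.000.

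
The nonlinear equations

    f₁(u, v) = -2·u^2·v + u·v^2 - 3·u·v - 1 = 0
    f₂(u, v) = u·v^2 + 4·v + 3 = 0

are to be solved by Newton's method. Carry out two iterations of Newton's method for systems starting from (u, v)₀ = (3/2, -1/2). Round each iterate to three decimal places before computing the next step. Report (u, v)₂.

At (3/2, -1/2): F = (3.875, 1.375).
Jacobian J = [[-4·u·v + v^2 - 3·v, -2·u^2 + 2·u·v - 3·u], [v^2, 2·u·v + 4]].
At the point, J = [[4.750, -10.500], [0.250, 2.500]] (det J = 14.500).
Solving J·Δ = −F gives Δ = (-1.664, -0.384).
Then the next iterate is (u, v)₁ = (-0.164, -0.884).
Round to (-0.164, -0.884) and repeat: F = (-1.51553, -0.66416), J = [[2.85355, 0.72816], [0.78146, 4.28995]].
Δ = (0.516, 0.061), so (u, v)₂ = (0.352, -0.823).

(0.352, -0.823)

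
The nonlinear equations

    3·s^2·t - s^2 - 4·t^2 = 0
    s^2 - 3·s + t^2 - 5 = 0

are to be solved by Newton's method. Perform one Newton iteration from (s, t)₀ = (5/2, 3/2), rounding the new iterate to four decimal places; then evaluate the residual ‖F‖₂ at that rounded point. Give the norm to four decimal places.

56.0184

At (5/2, 3/2): F = (12.8750, -4.0000).
Jacobian J = [[6·s·t - 2·s, 3·s^2 - 8·t], [2·s - 3, 2·t]].
At the point, J = [[17.5000, 6.7500], [2.0000, 3.0000]] (det J = 39.0000).
Solving J·Δ = −F gives Δ = (-1.6827, 2.4551).
Then the next iterate is (s, t)₁ = (0.8173, 3.9551).
Re-evaluating at (0.8173, 3.9551): F = (-55.313469, 8.858895), so ‖F‖₂ = 56.0184.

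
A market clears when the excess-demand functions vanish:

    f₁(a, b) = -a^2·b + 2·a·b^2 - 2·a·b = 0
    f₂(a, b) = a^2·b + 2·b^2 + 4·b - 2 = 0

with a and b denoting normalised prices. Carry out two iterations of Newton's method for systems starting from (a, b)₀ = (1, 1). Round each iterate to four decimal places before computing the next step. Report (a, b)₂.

(0.0583, 0.4325)

At (1, 1): F = (-1.0000, 5.0000).
Jacobian J = [[-2·a·b + 2·b^2 - 2·b, -a^2 + 4·a·b - 2·a], [2·a·b, a^2 + 4·b + 4]].
At the point, J = [[-2.0000, 1.0000], [2.0000, 9.0000]] (det J = -20.0000).
Solving J·Δ = −F gives Δ = (-0.7000, -0.4000).
Then the next iterate is (a, b)₁ = (0.3000, 0.6000).
Round to (0.3000, 0.6000) and repeat: F = (-0.1980, 1.1740), J = [[-0.8400, 0.0300], [0.3600, 6.4900]].
Δ = (-0.2417, -0.1675), so (a, b)₂ = (0.0583, 0.4325).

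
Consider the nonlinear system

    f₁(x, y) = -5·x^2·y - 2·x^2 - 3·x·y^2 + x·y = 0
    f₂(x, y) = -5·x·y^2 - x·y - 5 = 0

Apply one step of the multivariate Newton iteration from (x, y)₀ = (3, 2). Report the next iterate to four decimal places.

(2.0852, 1.1925)

At (3, 2): F = (-138.0000, -71.0000).
Jacobian J = [[-10·x·y - 4·x - 3·y^2 + y, -5·x^2 - 6·x·y + x], [-5·y^2 - y, -10·x·y - x]].
At the point, J = [[-82.0000, -78.0000], [-22.0000, -63.0000]] (det J = 3450.0000).
Solving J·Δ = −F gives Δ = (-0.9148, -0.8075).
Then the next iterate is (x, y)₁ = (2.0852, 1.1925).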